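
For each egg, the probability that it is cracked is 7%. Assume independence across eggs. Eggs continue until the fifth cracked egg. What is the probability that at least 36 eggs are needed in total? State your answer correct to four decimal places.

0.9052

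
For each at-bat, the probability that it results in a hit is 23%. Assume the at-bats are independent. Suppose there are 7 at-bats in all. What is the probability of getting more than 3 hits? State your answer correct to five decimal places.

X ~ Binomial(7, 0.23); P(X ≥ 4) = Σ C(7,k) p^k (1−p)^(7−k) over k:
  k=4: C(7,4)·0.23^4·0.77^3 = 0.0447148
  k=5: C(7,5)·0.23^5·0.77^2 = 0.0080138
  k=6: C(7,6)·0.23^6·0.77^1 = 0.0007979
  k=7: C(7,7)·0.23^7·0.77^0 = 0.0000340
Total = 0.0535606

0.05356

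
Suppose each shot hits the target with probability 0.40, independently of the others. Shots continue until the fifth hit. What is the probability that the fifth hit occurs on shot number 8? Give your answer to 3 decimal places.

0.077

Y = trial on which the fifth success occurs; negative binomial, r=5, p=0.40.
P(Y=8) = C(7,4) · p^5 · (1−p)^3
= 35 · 0.01024 · 0.216 = 0.07741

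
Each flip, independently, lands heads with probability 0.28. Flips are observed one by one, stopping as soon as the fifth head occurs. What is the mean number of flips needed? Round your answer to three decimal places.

17.857

Y = total flips until the fifth success; negative binomial with r=5, p=0.28.
E[Y] = r / p = 5 / 0.28 = 17.85714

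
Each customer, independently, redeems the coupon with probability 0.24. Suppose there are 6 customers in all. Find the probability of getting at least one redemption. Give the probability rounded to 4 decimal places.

P(at least one) = 1 − P(none) = 1 − (1 − 0.24)^6
= 1 − 0.192700 = 0.807300

0.8073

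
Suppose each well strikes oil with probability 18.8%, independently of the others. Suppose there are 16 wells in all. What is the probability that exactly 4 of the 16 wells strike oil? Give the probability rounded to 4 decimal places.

0.1868

X ~ Binomial(n=16, p=0.188).
P(X=4) = C(16,4) · p^4 · (1−p)^12
= 1820 · 0.0012492 · 0.082162 = 0.186799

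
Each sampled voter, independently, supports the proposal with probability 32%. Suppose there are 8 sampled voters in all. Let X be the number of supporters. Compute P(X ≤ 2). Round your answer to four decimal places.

0.5013

X ~ Binomial(8, 0.32); P(X ≤ 2) = Σ C(8,k) p^k (1−p)^(8−k) over k:
  k=0: C(8,0)·0.32^0·0.68^8 = 0.045716
  k=1: C(8,1)·0.32^1·0.68^7 = 0.172109
  k=2: C(8,2)·0.32^2·0.68^6 = 0.283473
Total = 0.501298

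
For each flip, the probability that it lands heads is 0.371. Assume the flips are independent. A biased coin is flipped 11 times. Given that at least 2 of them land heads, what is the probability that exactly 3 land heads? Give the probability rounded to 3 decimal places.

0.216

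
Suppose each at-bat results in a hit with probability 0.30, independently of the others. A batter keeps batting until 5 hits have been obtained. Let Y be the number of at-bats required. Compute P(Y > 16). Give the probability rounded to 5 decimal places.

Needing more than 16 at-bats ⇔ fewer than 5 successes in the first 16. With X ~ Binomial(16, 0.30), P(Y > 16) = P(X ≤ 4).
  k=0: C(16,0)·0.30^0·0.70^16 = 0.0033233
  k=1: C(16,1)·0.30^1·0.70^15 = 0.0227883
  k=2: C(16,2)·0.30^2·0.70^14 = 0.0732481
  k=3: C(16,3)·0.30^3·0.70^13 = 0.1464962
  k=4: C(16,4)·0.30^4·0.70^12 = 0.2040483
P(X ≤ 4) = 0.4499041

0.44990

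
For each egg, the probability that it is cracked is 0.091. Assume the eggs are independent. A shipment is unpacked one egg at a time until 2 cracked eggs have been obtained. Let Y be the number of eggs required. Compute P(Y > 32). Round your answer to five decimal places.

Needing more than 32 eggs ⇔ fewer than 2 successes in the first 32. With X ~ Binomial(32, 0.091), P(Y > 32) = P(X ≤ 1).
  k=0: C(32,0)·0.091^0·0.909^32 = 0.0472111
  k=1: C(32,1)·0.091^1·0.909^31 = 0.1512418
P(X ≤ 1) = 0.1984529

0.19845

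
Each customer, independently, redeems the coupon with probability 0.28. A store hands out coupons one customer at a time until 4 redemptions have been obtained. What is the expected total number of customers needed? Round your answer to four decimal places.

14.2857

Y = total customers until the fourth success; negative binomial with r=4, p=0.28.
E[Y] = r / p = 4 / 0.28 = 14.285714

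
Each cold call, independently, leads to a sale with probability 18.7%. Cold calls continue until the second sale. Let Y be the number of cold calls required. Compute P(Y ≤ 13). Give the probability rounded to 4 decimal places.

Finishing within 13 cold calls ⇔ at least 2 successes in the first 13. With X ~ Binomial(13, 0.187), P(Y ≤ 13) = 1 − P(X ≤ 1).
  k=0: C(13,0)·0.187^0·0.813^13 = 0.067792
  k=1: C(13,1)·0.187^1·0.813^12 = 0.202708
1 − 0.270500 = 0.729500

0.7295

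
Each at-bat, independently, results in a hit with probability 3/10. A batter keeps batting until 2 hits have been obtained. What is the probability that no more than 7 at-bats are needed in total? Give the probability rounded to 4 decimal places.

Finishing within 7 at-bats ⇔ at least 2 successes in the first 7. With X ~ Binomial(7, 0.30), P(Y ≤ 7) = 1 − P(X ≤ 1).
  k=0: C(7,0)·0.30^0·0.70^7 = 0.082354
  k=1: C(7,1)·0.30^1·0.70^6 = 0.247063
1 − 0.329417 = 0.670583

0.6706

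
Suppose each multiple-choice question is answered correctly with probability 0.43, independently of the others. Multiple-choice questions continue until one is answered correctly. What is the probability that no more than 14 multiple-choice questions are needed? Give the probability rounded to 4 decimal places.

0.9996

Y = number of multiple-choice questions to the first success; geometric, p = 0.43.
P(Y ≤ 14) = 1 − (1−p)^14 = 1 − 0.000382 = 0.999618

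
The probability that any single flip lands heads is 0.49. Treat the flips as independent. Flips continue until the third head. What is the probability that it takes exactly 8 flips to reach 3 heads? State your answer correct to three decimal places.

0.085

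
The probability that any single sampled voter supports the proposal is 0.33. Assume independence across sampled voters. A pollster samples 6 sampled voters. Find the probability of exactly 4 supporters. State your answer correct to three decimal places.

0.080

X ~ Binomial(n=6, p=0.33).
P(X=4) = C(6,4) · p^4 · (1−p)^2
= 15 · 0.011859 · 0.4489 = 0.07985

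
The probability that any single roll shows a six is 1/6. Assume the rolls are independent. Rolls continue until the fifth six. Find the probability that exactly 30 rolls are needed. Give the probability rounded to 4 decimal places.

Y = trial on which the fifth success occurs; negative binomial, r=5, p=0.166667.
P(Y=30) = C(29,4) · p^5 · (1−p)^25
= 23751 · 0.0001286 · 0.010483 = 0.032018

0.0320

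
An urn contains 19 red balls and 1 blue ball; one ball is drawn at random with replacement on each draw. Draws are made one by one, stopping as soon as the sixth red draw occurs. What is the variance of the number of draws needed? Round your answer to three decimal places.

Y = total draws until the sixth success; negative binomial with r=6, p=0.95.
Var(Y) = r(1−p)/p² = 6·0.05 / 0.95² = 0.33241

0.332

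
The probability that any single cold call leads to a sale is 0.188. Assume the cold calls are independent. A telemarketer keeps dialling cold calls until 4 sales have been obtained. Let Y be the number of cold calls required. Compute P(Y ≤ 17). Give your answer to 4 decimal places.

0.4006

Finishing within 17 cold calls ⇔ at least 4 successes in the first 17. With X ~ Binomial(17, 0.188), P(Y ≤ 17) = 1 − P(X ≤ 3).
  k=0: C(17,0)·0.188^0·0.812^17 = 0.029004
  k=1: C(17,1)·0.188^1·0.812^16 = 0.114157
  k=2: C(17,2)·0.188^2·0.812^15 = 0.211444
  k=3: C(17,3)·0.188^3·0.812^14 = 0.244775
1 − 0.599380 = 0.400620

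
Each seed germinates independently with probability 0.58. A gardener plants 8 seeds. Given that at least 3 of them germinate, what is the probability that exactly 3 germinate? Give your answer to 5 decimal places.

X ~ Binomial(8, 0.58). Want P(X=3 | X≥3) = P(X=3) / P(X≥3).
P(X=3) = C(8,3)·0.58^3·0.42^5 = 0.1427968
P(X≥3) = 1 − 0.0009683 − 0.0106970 − 0.0517023 = 0.9366324
Ratio = 0.1427968 / 0.9366324 = 0.1524577

0.15246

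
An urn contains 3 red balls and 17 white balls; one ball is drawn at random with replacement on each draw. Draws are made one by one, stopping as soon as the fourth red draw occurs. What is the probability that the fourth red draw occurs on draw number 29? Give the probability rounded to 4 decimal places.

0.0285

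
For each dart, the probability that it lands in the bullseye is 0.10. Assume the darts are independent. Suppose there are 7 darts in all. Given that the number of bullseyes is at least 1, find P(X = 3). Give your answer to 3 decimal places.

0.044

X ~ Binomial(7, 0.10). Want P(X=3 | X≥1) = P(X=3) / P(X≥1).
P(X=3) = C(7,3)·0.10^3·0.90^4 = 0.02296
P(X≥1) = 1 − 0.47830 = 0.52170
Ratio = 0.02296 / 0.52170 = 0.04402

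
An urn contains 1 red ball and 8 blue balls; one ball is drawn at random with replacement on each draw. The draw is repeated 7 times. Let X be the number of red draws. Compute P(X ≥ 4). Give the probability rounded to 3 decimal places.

0.004

X ~ Binomial(7, 0.111111); P(X ≥ 4) = Σ C(7,k) p^k (1−p)^(7−k) over k:
  k=4: C(7,4)·0.111111^4·0.888889^3 = 0.00375
  k=5: C(7,5)·0.111111^5·0.888889^2 = 0.00028
  k=6: C(7,6)·0.111111^6·0.888889^1 = 0.00001
  k=7: C(7,7)·0.111111^7·0.888889^0 = 0.00000
Total = 0.00404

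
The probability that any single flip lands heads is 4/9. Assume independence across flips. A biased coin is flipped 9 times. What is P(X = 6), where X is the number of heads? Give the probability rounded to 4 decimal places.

0.1110

X ~ Binomial(n=9, p=0.444444).
P(X=6) = C(9,6) · p^6 · (1−p)^3
= 84 · 0.0077073 · 0.17147 = 0.111011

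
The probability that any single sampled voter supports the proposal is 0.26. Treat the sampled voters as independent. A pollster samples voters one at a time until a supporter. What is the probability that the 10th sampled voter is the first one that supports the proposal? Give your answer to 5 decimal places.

0.01730

Geometric (trials to first success), p = 0.26.
P(Y = 10) = (1−p)^9 · p = 0.06654 · 0.26 = 0.0173005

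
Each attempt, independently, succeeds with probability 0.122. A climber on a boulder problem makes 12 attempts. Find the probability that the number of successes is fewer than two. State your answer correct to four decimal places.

X ~ Binomial(12, 0.122); P(X ≤ 1) = Σ C(12,k) p^k (1−p)^(12−k) over k:
  k=0: C(12,0)·0.122^0·0.878^12 = 0.209862
  k=1: C(12,1)·0.122^1·0.878^11 = 0.349930
Total = 0.559792

0.5598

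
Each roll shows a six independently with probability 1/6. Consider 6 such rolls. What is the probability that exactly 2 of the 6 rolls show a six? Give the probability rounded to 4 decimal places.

0.2009

X ~ Binomial(n=6, p=0.166667).
P(X=2) = C(6,2) · p^2 · (1−p)^4
= 15 · 0.027778 · 0.48225 = 0.200939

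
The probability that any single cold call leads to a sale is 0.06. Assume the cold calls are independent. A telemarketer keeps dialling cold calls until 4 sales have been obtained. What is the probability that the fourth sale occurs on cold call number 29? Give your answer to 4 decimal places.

Y = trial on which the fourth success occurs; negative binomial, r=4, p=0.06.
P(Y=29) = C(28,3) · p^4 · (1−p)^25
= 3276 · 1.296e-05 · 0.21291 = 0.009040

0.0090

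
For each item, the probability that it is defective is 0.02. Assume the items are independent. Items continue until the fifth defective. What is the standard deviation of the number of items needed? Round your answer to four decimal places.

Y = total items until the fifth success; negative binomial with r=5, p=0.02.
SD(Y) = √[r(1−p)/p²] = √(12250.000000) = 110.679718

110.6797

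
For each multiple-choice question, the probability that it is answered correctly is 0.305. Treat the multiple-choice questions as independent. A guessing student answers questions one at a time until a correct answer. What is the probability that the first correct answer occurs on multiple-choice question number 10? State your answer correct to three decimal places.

Geometric (trials to first success), p = 0.305.
P(Y = 10) = (1−p)^9 · p = 0.037832 · 0.305 = 0.01154

0.012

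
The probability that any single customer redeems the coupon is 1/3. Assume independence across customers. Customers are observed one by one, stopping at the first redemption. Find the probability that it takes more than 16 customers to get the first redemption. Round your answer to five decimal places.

0.00152

Y = number of customers to the first success; geometric, p = 0.333333.
P(Y > 16) = P(first 16 all fail) = (1−p)^16 = 0.0015224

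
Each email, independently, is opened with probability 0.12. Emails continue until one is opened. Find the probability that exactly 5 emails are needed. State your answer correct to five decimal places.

0.07196

Geometric (trials to first success), p = 0.12.
P(Y = 5) = (1−p)^4 · p = 0.5997 · 0.12 = 0.0719634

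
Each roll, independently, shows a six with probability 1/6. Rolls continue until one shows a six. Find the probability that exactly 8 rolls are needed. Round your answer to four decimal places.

0.0465

Geometric (trials to first success), p = 0.166667.
P(Y = 8) = (1−p)^7 · p = 0.27908 · 0.166667 = 0.046514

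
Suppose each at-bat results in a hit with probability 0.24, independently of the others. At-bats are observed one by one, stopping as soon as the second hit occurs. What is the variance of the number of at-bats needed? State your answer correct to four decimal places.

Y = total at-bats until the second success; negative binomial with r=2, p=0.24.
Var(Y) = r(1−p)/p² = 2·0.76 / 0.24² = 26.388889

26.3889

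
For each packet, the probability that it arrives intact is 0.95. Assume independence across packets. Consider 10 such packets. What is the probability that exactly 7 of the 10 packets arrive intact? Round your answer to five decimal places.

X ~ Binomial(n=10, p=0.95).
P(X=7) = C(10,7) · p^7 · (1−p)^3
= 120 · 0.69834 · 0.000125 = 0.0104751

0.01048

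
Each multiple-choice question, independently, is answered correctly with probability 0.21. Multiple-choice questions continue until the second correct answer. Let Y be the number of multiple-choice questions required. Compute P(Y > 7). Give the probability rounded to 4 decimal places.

0.5494

Needing more than 7 multiple-choice questions ⇔ fewer than 2 successes in the first 7. With X ~ Binomial(7, 0.21), P(Y > 7) = P(X ≤ 1).
  k=0: C(7,0)·0.21^0·0.79^7 = 0.192039
  k=1: C(7,1)·0.21^1·0.79^6 = 0.357339
P(X ≤ 1) = 0.549378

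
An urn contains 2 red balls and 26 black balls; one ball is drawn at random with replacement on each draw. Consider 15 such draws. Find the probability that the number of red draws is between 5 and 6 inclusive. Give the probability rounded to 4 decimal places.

X ~ Binomial(15, 0.071429); P(5 ≤ X ≤ 6) = Σ C(15,k) p^k (1−p)^(15−k) over k:
  k=5: C(15,5)·0.071429^5·0.928571^10 = 0.002661
  k=6: C(15,6)·0.071429^6·0.928571^9 = 0.000341
Total = 0.003002

0.0030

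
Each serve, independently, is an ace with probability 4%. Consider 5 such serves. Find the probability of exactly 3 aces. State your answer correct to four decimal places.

X ~ Binomial(n=5, p=0.04).
P(X=3) = C(5,3) · p^3 · (1−p)^2
= 10 · 6.4e-05 · 0.9216 = 0.000590

0.0006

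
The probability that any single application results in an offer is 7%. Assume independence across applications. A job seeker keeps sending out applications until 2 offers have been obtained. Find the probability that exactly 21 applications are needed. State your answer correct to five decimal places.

0.02468

Y = trial on which the second success occurs; negative binomial, r=2, p=0.07.
P(Y=21) = C(20,1) · p^2 · (1−p)^19
= 20 · 0.0049 · 0.25187 = 0.0246832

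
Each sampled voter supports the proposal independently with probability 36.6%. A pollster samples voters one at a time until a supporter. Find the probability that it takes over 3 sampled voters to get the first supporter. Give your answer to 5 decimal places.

Y = number of sampled voters to the first success; geometric, p = 0.366.
P(Y > 3) = P(first 3 all fail) = (1−p)^3 = 0.2548401

0.25484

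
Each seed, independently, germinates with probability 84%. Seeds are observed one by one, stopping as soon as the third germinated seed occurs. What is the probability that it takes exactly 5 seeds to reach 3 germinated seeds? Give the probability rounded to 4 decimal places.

Y = trial on which the third success occurs; negative binomial, r=3, p=0.84.
P(Y=5) = C(4,2) · p^3 · (1−p)^2
= 6 · 0.5927 · 0.0256 = 0.091039

0.0910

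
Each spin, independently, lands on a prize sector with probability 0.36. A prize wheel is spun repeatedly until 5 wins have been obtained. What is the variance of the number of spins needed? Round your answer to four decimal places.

24.6914

Y = total spins until the fifth success; negative binomial with r=5, p=0.36.
Var(Y) = r(1−p)/p² = 5·0.64 / 0.36² = 24.691358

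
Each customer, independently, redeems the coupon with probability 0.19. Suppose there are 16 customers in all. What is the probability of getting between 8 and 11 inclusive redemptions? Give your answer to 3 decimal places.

0.005

X ~ Binomial(16, 0.19); P(8 ≤ X ≤ 11) = Σ C(16,k) p^k (1−p)^(16−k) over k:
  k=8: C(16,8)·0.19^8·0.81^8 = 0.00405
  k=9: C(16,9)·0.19^9·0.81^7 = 0.00084
  k=10: C(16,10)·0.19^10·0.81^6 = 0.00014
  k=11: C(16,11)·0.19^11·0.81^5 = 0.00002
Total = 0.00505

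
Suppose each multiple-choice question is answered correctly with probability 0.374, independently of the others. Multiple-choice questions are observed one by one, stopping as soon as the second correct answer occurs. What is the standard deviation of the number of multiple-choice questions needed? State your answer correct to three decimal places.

Y = total multiple-choice questions until the second success; negative binomial with r=2, p=0.374.
SD(Y) = √[r(1−p)/p²] = √(8.95078) = 2.99179

2.992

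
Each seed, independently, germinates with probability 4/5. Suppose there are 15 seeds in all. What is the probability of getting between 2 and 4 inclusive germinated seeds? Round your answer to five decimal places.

0.00001

X ~ Binomial(15, 0.80); P(2 ≤ X ≤ 4) = Σ C(15,k) p^k (1−p)^(15−k) over k:
  k=2: C(15,2)·0.80^2·0.20^13 = 0.0000001
  k=3: C(15,3)·0.80^3·0.20^12 = 0.0000010
  k=4: C(15,4)·0.80^4·0.20^11 = 0.0000115
Total = 0.0000125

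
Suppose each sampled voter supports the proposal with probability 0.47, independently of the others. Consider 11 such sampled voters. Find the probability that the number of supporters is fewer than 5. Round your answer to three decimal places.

0.346

X ~ Binomial(11, 0.47); P(X ≤ 4) = Σ C(11,k) p^k (1−p)^(11−k) over k:
  k=0: C(11,0)·0.47^0·0.53^11 = 0.00093
  k=1: C(11,1)·0.47^1·0.53^10 = 0.00904
  k=2: C(11,2)·0.47^2·0.53^9 = 0.04009
  k=3: C(11,3)·0.47^3·0.53^8 = 0.10666
  k=4: C(11,4)·0.47^4·0.53^7 = 0.18916
Total = 0.34588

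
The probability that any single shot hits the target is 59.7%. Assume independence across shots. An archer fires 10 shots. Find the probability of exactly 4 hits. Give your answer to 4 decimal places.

0.1143

X ~ Binomial(n=10, p=0.597).
P(X=4) = C(10,4) · p^4 · (1−p)^6
= 210 · 0.12703 · 0.0042838 = 0.114274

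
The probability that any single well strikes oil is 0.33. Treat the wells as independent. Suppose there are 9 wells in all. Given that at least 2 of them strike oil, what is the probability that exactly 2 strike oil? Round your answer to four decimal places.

X ~ Binomial(9, 0.33). Want P(X=2 | X≥2) = P(X=2) / P(X≥2).
P(X=2) = C(9,2)·0.33^2·0.67^7 = 0.237604
P(X≥2) = 1 − 0.027207 − 0.120602 = 0.852191
Ratio = 0.237604 / 0.852191 = 0.278815

0.2788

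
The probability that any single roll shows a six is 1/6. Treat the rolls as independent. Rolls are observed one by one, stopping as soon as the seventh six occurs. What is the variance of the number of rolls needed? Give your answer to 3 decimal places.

Y = total rolls until the seventh success; negative binomial with r=7, p=0.166667.
Var(Y) = r(1−p)/p² = 7·0.833333 / 0.166667² = 210.00000

210.000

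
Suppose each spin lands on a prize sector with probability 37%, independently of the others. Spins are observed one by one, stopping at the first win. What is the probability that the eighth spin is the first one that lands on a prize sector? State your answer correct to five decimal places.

Geometric (trials to first success), p = 0.37.
P(Y = 8) = (1−p)^7 · p = 0.03939 · 0.37 = 0.0145742

0.01457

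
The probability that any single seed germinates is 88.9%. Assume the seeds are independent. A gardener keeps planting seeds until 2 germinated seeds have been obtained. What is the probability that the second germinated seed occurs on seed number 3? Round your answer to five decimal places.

Y = trial on which the second success occurs; negative binomial, r=2, p=0.889.
P(Y=3) = C(2,1) · p^2 · (1−p)^1
= 2 · 0.79032 · 0.111 = 0.1754513

0.17545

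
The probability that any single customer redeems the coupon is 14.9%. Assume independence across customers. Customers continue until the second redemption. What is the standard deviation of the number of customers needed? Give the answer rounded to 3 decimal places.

8.756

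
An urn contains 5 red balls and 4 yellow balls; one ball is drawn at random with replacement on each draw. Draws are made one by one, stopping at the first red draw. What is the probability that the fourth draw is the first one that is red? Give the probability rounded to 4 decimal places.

0.0488

Geometric (trials to first success), p = 0.555556.
P(Y = 4) = (1−p)^3 · p = 0.087791 · 0.555556 = 0.048773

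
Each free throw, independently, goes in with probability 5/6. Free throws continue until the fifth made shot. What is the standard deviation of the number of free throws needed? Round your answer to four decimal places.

1.0954

Y = total free throws until the fifth success; negative binomial with r=5, p=0.833333.
SD(Y) = √[r(1−p)/p²] = √(1.200000) = 1.095445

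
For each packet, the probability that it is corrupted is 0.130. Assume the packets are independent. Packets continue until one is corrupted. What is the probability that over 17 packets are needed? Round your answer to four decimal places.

Y = number of packets to the first success; geometric, p = 0.13.
P(Y > 17) = P(first 17 all fail) = (1−p)^17 = 0.093719

0.0937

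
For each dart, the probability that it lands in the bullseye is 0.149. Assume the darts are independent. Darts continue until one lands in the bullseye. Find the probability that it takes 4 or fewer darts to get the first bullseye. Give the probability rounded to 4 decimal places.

0.4755

Y = number of darts to the first success; geometric, p = 0.149.
P(Y ≤ 4) = 1 − (1−p)^4 = 1 − 0.524467 = 0.475533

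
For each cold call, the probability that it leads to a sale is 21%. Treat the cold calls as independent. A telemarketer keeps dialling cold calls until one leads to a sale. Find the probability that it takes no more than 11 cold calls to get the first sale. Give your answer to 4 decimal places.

0.9252

Y = number of cold calls to the first success; geometric, p = 0.21.
P(Y ≤ 11) = 1 − (1−p)^11 = 1 − 0.074799 = 0.925201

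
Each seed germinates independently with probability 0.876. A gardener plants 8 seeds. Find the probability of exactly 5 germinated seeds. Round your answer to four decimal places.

X ~ Binomial(n=8, p=0.876).
P(X=5) = C(8,5) · p^5 · (1−p)^3
= 56 · 0.51585 · 0.0019066 = 0.055077

0.0551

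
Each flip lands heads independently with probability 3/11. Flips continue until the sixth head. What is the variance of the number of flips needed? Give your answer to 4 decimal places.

58.6667

Y = total flips until the sixth success; negative binomial with r=6, p=0.272727.
Var(Y) = r(1−p)/p² = 6·0.727273 / 0.272727² = 58.666667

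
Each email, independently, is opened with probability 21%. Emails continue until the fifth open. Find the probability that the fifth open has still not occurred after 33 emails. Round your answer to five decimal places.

0.14810

Needing more than 33 emails ⇔ fewer than 5 successes in the first 33. With X ~ Binomial(33, 0.21), P(Y > 33) = P(X ≤ 4).
  k=0: C(33,0)·0.21^0·0.79^33 = 0.0004185
  k=1: C(33,1)·0.21^1·0.79^32 = 0.0036711
  k=2: C(33,2)·0.21^2·0.79^31 = 0.0156139
  k=3: C(33,3)·0.21^3·0.79^30 = 0.0428889
  k=4: C(33,4)·0.21^4·0.79^29 = 0.0855064
P(X ≤ 4) = 0.1480988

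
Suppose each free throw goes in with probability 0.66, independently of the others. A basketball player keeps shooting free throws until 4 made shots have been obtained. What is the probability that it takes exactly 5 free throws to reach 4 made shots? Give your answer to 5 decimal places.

0.25806

Y = trial on which the fourth success occurs; negative binomial, r=4, p=0.66.
P(Y=5) = C(4,3) · p^4 · (1−p)^1
= 4 · 0.18975 · 0.34 = 0.2580564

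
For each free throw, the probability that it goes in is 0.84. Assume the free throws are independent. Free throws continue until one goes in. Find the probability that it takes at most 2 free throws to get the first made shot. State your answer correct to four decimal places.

Y = number of free throws to the first success; geometric, p = 0.84.
P(Y ≤ 2) = 1 − (1−p)^2 = 1 − 0.025600 = 0.974400

0.9744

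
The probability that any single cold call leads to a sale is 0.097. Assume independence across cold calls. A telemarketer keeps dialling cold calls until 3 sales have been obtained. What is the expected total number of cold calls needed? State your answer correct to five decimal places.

Y = total cold calls until the third success; negative binomial with r=3, p=0.097.
E[Y] = r / p = 3 / 0.097 = 30.9278351

30.92784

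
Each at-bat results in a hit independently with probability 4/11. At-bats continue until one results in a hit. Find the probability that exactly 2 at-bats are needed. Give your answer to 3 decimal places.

0.231

Geometric (trials to first success), p = 0.363636.
P(Y = 2) = (1−p)^1 · p = 0.63636 · 0.363636 = 0.23140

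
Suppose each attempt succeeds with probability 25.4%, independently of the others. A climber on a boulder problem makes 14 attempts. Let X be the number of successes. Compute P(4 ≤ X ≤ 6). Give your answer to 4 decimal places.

X ~ Binomial(14, 0.254); P(4 ≤ X ≤ 6) = Σ C(14,k) p^k (1−p)^(14−k) over k:
  k=4: C(14,4)·0.254^4·0.746^10 = 0.222411
  k=5: C(14,5)·0.254^5·0.746^9 = 0.151454
  k=6: C(14,6)·0.254^6·0.746^8 = 0.077351
Total = 0.451217

0.4512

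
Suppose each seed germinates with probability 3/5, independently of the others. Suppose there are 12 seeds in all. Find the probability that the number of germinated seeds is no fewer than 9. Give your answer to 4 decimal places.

0.2253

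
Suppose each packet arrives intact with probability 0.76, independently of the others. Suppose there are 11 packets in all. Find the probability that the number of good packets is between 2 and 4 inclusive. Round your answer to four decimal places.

0.0059

X ~ Binomial(11, 0.76); P(2 ≤ X ≤ 4) = Σ C(11,k) p^k (1−p)^(11−k) over k:
  k=2: C(11,2)·0.76^2·0.24^9 = 0.000084
  k=3: C(11,3)·0.76^3·0.24^8 = 0.000797
  k=4: C(11,4)·0.76^4·0.24^7 = 0.005049
Total = 0.005931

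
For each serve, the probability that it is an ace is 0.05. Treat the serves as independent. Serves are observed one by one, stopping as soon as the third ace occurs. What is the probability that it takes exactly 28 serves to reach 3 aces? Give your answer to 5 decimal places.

Y = trial on which the third success occurs; negative binomial, r=3, p=0.05.
P(Y=28) = C(27,2) · p^3 · (1−p)^25
= 351 · 0.000125 · 0.27739 = 0.0121705

0.01217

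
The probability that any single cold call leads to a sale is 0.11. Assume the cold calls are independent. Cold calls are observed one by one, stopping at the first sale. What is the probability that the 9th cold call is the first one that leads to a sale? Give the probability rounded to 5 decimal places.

0.04330

Geometric (trials to first success), p = 0.11.
P(Y = 9) = (1−p)^8 · p = 0.39366 · 0.11 = 0.0433025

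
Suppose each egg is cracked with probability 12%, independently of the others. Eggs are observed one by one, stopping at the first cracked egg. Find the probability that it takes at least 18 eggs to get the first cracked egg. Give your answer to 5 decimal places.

Y = number of eggs to the first success; geometric, p = 0.12.
P(Y > 17) = P(first 17 all fail) = (1−p)^17 = 0.1138166

0.11382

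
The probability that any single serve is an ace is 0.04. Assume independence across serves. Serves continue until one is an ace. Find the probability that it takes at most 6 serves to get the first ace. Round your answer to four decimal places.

Y = number of serves to the first success; geometric, p = 0.04.
P(Y ≤ 6) = 1 − (1−p)^6 = 1 − 0.782758 = 0.217242

0.2172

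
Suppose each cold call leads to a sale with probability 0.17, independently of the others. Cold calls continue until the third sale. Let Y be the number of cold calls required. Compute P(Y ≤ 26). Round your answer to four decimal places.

Finishing within 26 cold calls ⇔ at least 3 successes in the first 26. With X ~ Binomial(26, 0.17), P(Y ≤ 26) = 1 − P(X ≤ 2).
  k=0: C(26,0)·0.17^0·0.83^26 = 0.007871
  k=1: C(26,1)·0.17^1·0.83^25 = 0.041915
  k=2: C(26,2)·0.17^2·0.83^24 = 0.107314
1 − 0.157100 = 0.842900

0.8429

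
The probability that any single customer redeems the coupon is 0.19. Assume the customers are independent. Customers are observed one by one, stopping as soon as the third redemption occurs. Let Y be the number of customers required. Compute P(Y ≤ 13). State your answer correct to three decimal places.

Finishing within 13 customers ⇔ at least 3 successes in the first 13. With X ~ Binomial(13, 0.19), P(Y ≤ 13) = 1 − P(X ≤ 2).
  k=0: C(13,0)·0.19^0·0.81^13 = 0.06461
  k=1: C(13,1)·0.19^1·0.81^12 = 0.19702
  k=2: C(13,2)·0.19^2·0.81^11 = 0.27729
1 − 0.53893 = 0.46107

0.461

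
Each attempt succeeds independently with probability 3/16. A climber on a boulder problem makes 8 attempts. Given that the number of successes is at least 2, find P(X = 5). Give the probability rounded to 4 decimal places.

0.0152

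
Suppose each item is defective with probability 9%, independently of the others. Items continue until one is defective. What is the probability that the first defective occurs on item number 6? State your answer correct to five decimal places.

0.05616

Geometric (trials to first success), p = 0.09.
P(Y = 6) = (1−p)^5 · p = 0.62403 · 0.09 = 0.0561629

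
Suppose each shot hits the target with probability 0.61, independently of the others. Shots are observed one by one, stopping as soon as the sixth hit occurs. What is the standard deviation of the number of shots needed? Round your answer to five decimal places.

Y = total shots until the sixth success; negative binomial with r=6, p=0.61.
SD(Y) = √[r(1−p)/p²] = √(6.2886321) = 2.5077145

2.50771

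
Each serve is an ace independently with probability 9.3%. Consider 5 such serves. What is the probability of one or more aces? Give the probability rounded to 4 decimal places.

P(at least one) = 1 − P(none) = 1 − (1 − 0.093)^5
= 1 − 0.613813 = 0.386187

0.3862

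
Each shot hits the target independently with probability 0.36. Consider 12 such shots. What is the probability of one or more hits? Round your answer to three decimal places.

0.995

P(at least one) = 1 − P(none) = 1 − (1 − 0.36)^12
= 1 − 0.00472 = 0.99528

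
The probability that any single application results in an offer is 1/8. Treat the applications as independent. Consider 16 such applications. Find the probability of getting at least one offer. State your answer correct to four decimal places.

P(at least one) = 1 − P(none) = 1 − (1 − 0.125)^16
= 1 − 0.118067 = 0.881933

0.8819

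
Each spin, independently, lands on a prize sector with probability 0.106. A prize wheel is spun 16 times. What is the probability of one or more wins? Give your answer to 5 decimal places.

P(at least one) = 1 − P(none) = 1 − (1 − 0.106)^16
= 1 − 0.1664947 = 0.8335053

0.83351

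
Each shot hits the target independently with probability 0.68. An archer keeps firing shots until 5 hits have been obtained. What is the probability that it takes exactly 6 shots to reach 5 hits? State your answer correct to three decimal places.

Y = trial on which the fifth success occurs; negative binomial, r=5, p=0.68.
P(Y=6) = C(5,4) · p^5 · (1−p)^1
= 5 · 0.14539 · 0.32 = 0.23263

0.233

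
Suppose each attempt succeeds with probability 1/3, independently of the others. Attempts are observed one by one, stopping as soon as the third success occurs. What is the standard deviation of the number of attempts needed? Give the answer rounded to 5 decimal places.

Y = total attempts until the third success; negative binomial with r=3, p=0.333333.
SD(Y) = √[r(1−p)/p²] = √(18.0000000) = 4.2426407

4.24264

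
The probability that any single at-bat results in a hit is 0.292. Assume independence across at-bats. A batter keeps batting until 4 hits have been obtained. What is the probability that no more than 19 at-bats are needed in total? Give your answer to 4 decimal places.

0.8502

Finishing within 19 at-bats ⇔ at least 4 successes in the first 19. With X ~ Binomial(19, 0.292), P(Y ≤ 19) = 1 − P(X ≤ 3).
  k=0: C(19,0)·0.292^0·0.708^19 = 0.001415
  k=1: C(19,1)·0.292^1·0.708^18 = 0.011085
  k=2: C(19,2)·0.292^2·0.708^17 = 0.041146
  k=3: C(19,3)·0.292^3·0.708^16 = 0.096162
1 − 0.149808 = 0.850192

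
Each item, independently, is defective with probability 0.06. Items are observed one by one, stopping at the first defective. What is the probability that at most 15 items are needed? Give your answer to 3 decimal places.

Y = number of items to the first success; geometric, p = 0.06.
P(Y ≤ 15) = 1 − (1−p)^15 = 1 − 0.39529 = 0.60471

0.605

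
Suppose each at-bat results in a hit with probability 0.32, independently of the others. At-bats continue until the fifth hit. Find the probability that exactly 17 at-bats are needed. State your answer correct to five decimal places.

Y = trial on which the fifth success occurs; negative binomial, r=5, p=0.32.
P(Y=17) = C(16,4) · p^5 · (1−p)^12
= 1820 · 0.0033554 · 0.0097748 = 0.0596937

0.05969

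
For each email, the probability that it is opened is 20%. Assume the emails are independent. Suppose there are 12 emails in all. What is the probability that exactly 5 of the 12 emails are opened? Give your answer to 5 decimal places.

0.05315

X ~ Binomial(n=12, p=0.20).
P(X=5) = C(12,5) · p^5 · (1−p)^7
= 792 · 0.00032 · 0.20972 = 0.0531502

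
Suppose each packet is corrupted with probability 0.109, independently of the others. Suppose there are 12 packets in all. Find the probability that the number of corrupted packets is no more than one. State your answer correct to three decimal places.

X ~ Binomial(12, 0.109); P(X ≤ 1) = Σ C(12,k) p^k (1−p)^(12−k) over k:
  k=0: C(12,0)·0.109^0·0.891^12 = 0.25034
  k=1: C(12,1)·0.109^1·0.891^11 = 0.36750
Total = 0.61785

0.618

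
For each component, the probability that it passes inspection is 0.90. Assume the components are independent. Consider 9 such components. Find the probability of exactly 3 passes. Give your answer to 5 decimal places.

X ~ Binomial(n=9, p=0.90).
P(X=3) = C(9,3) · p^3 · (1−p)^6
= 84 · 0.729 · 1e-06 = 0.0000612

0.00006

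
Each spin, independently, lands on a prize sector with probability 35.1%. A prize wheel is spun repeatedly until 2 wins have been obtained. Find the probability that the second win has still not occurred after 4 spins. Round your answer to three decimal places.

Needing more than 4 spins ⇔ fewer than 2 successes in the first 4. With X ~ Binomial(4, 0.351), P(Y > 4) = P(X ≤ 1).
  k=0: C(4,0)·0.351^0·0.649^4 = 0.17741
  k=1: C(4,1)·0.351^1·0.649^3 = 0.38380
P(X ≤ 1) = 0.56121

0.561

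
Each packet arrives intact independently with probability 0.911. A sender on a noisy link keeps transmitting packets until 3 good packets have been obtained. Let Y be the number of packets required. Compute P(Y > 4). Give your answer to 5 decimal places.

0.04207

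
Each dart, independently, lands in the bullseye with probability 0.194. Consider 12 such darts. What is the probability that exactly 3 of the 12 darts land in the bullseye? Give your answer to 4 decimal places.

X ~ Binomial(n=12, p=0.194).
P(X=3) = C(12,3) · p^3 · (1−p)^9
= 220 · 0.0073014 · 0.14355 = 0.230591

0.2306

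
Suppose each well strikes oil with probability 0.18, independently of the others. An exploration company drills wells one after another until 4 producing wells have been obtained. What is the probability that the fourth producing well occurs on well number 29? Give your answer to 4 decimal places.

0.0241

Y = trial on which the fourth success occurs; negative binomial, r=4, p=0.18.
P(Y=29) = C(28,3) · p^4 · (1−p)^25
= 3276 · 0.0010498 · 0.007004 = 0.024087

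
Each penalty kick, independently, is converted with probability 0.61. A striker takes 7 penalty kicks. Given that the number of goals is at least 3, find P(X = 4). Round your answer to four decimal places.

0.3148

X ~ Binomial(7, 0.61). Want P(X=4 | X≥3) = P(X=4) / P(X≥3).
P(X=4) = C(7,4)·0.61^4·0.39^3 = 0.287463
P(X≥3) = 1 − 0.001372 − 0.015025 − 0.070502 = 0.913101
Ratio = 0.287463 / 0.913101 = 0.314820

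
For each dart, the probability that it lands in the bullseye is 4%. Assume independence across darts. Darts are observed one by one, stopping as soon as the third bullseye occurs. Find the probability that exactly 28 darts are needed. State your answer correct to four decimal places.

0.0081

Y = trial on which the third success occurs; negative binomial, r=3, p=0.04.
P(Y=28) = C(27,2) · p^3 · (1−p)^25
= 351 · 6.4e-05 · 0.3604 = 0.008096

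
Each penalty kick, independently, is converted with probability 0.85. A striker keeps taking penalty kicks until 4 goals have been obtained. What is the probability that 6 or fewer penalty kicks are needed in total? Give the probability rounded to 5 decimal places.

Finishing within 6 penalty kicks ⇔ at least 4 successes in the first 6. With X ~ Binomial(6, 0.85), P(Y ≤ 6) = 1 − P(X ≤ 3).
  k=0: C(6,0)·0.85^0·0.15^6 = 0.0000114
  k=1: C(6,1)·0.85^1·0.15^5 = 0.0003873
  k=2: C(6,2)·0.85^2·0.15^4 = 0.0054865
  k=3: C(6,3)·0.85^3·0.15^3 = 0.0414534
1 − 0.0473386 = 0.9526614

0.95266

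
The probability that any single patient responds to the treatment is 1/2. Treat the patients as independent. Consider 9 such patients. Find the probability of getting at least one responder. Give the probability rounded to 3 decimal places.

0.998

P(at least one) = 1 − P(none) = 1 − (1 − 0.50)^9
= 1 − 0.00195 = 0.99805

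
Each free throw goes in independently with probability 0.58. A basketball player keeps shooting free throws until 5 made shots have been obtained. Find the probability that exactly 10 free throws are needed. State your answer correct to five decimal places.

0.10808

Y = trial on which the fifth success occurs; negative binomial, r=5, p=0.58.
P(Y=10) = C(9,4) · p^5 · (1−p)^5
= 126 · 0.065636 · 0.013069 = 0.1080829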